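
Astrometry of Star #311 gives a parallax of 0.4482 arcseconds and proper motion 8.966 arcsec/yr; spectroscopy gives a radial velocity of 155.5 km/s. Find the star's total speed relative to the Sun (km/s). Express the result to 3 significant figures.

d = 1/p = 1/0.4482″ = 2.2311 pc.
v_t = 4.740 μ d = 4.740 × 8.966 × 2.2311 = 94.819 km/s.
v = √(v_r² + v_t²) = √(155.5² + 94.819²) = √33170.9 = 182.13 km/s.

182 km/s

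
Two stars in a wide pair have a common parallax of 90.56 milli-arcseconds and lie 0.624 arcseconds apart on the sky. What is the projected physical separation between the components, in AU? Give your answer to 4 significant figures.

6.890 AU

d = 1/p = 1/0.09056″ = 11.042 pc.
At distance d (pc), an angle of θ arcsec spans θ·d AU: s = 0.624 × 11.042 = 6.8902 AU.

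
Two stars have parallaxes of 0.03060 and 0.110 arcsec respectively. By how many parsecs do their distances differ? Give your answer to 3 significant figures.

d_A = 1/0.03060″ = 32.68 pc; d_B = 1/0.1100″ = 9.0909 pc.
|d_B − d_A| = |9.0909 − 32.68| = 23.589 pc.

23.6 pc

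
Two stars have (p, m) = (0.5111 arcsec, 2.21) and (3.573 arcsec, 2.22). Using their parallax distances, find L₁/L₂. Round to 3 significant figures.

d₁ = 1/p₁ = 1/0.5111″ = 1.9566 pc; d₂ = 1/p₂ = 1/3.573″ = 0.27988 pc.
M₁ = m₁ − 5 log₁₀ d₁ + 5 = 2.21 − 1.4575 + 5 = 5.7525.
M₂ = 2.22 − (-2.7651) + 5 = 9.9851.
L₁/L₂ = 10^(0.4(M₂ − M₁)) = 10^(0.4 × 4.2326) = 10^1.69304 = 49.322.

L₁/L₂ = 49.3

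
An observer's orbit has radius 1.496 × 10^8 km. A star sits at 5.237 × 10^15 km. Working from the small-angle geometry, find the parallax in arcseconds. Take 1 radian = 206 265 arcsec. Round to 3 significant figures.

θ ≈ B/d = (1.496 × 10^8) / (5.237 × 10^15) = 2.8566 × 10^-8 rad.
In arcseconds: 2.8566 × 10^-8 × 206265 = 0.0058922″.

0.00589 arcsec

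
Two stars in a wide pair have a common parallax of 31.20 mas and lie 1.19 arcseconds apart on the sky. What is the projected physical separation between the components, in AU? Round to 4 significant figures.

d = 1/p = 1/0.03120″ = 32.051 pc.
At distance d (pc), an angle of θ arcsec spans θ·d AU: s = 1.19 × 32.051 = 38.141 AU.

38.14 AU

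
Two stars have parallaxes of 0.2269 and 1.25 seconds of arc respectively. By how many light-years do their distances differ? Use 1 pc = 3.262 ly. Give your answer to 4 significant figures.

d_A = 1/0.2269″ = 4.4072 pc; d_B = 1/1.250″ = 0.8 pc.
|d_B − d_A| = |0.8 − 4.4072| = 3.6072 pc = 3.6072 × 3.262 ly = 11.767 ly.

11.77 ly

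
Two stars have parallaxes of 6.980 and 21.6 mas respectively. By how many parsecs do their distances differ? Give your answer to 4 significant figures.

96.97 pc

d_A = 1/0.006980″ = 143.27 pc; d_B = 1/0.02160″ = 46.296 pc.
|d_B − d_A| = |46.296 − 143.27| = 96.974 pc.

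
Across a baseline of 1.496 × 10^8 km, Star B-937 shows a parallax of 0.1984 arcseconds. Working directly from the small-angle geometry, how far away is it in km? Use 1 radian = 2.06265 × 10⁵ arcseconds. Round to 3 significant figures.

θ = 0.1984″ = 0.1984/206265 = 9.6187 × 10^-7 rad.
d = B/θ = (1.496 × 10^8) / (9.6187 × 10^-7) = 1.5553 × 10^14 km.

1.56 × 10^14 km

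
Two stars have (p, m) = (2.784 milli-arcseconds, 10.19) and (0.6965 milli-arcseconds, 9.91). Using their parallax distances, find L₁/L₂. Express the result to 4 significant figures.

d₁ = 1/p₁ = 1/0.002784″ = 359.2 pc; d₂ = 1/p₂ = 1/0.0006965″ = 1435.8 pc.
M₁ = m₁ − 5 log₁₀ d₁ + 5 = 10.19 − 12.7767 + 5 = 2.4133.
M₂ = 9.91 − 15.7855 + 5 = -0.8755.
L₁/L₂ = 10^(0.4(M₂ − M₁)) = 10^(0.4 × (-3.2888)) = 10^(-1.31552) = 0.048359.

L₁/L₂ = 0.04836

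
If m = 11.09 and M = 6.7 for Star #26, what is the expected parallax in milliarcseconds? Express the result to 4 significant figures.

13.24 mas

m − M = 11.09 − 6.7 = 4.39.
d = 10^((m−M)/5 + 1) = 10^1.878 = 75.509 pc.
p = 1/d = 1/75.509 = 0.013243 arcsec = 13.243 mas.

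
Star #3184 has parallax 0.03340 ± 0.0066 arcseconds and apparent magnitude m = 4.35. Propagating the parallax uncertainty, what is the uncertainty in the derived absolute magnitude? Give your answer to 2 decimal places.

σ_M = 0.43 mag

M = m − 5 log₁₀ d + 5 = m + 5 log₁₀ p + 5, so ∂M/∂p = 5/(p ln 10).
σ_M = (5/ln 10) · (σ_p/p) = 2.1715 × 0.0066/0.03340 = 2.1715 × 0.1976 = 0.42909.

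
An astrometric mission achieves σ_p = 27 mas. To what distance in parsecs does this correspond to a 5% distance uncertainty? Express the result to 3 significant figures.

σ_d/d = σ_p/p, so the condition is σ_p/p ≤ 0.05, i.e. p ≥ σ_p/0.05.
p_min = 27/0.05 = 540 mas = 0.54 arcsec.
d_max = 1/p_min = 1/0.54 = 1.8519 pc.

1.85 pc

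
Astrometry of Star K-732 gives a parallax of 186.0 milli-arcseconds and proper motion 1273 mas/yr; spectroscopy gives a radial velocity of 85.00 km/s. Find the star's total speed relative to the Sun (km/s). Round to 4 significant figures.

90.98 km/s

d = 1/p = 1/0.1860″ = 5.3763 pc.
μ = 1273 mas/yr = 1.273 ″/yr.
v_t = 4.740 μ d = 4.740 × 1.273 × 5.3763 = 32.441 km/s.
v = √(v_r² + v_t²) = √(85.00² + 32.441²) = √8277.42 = 90.98 km/s.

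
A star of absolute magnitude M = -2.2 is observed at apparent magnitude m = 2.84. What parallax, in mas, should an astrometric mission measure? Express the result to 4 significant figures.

m − M = 2.84 − (-2.2) = 5.04.
d = 10^((m−M)/5 + 1) = 10^2.008 = 101.86 pc.
p = 1/d = 1/101.86 = 0.0098174 arcsec = 9.8174 mas.

9.817 mas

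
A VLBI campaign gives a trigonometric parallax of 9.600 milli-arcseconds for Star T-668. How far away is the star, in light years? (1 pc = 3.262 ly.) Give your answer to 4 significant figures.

p = 9.600 milli-arcseconds = 0.009600 arcsec.
d = 1/p = 1/0.009600 = 104.17 pc.
In light-years: 104.17 × 3.262 = 339.8 ly.

339.8 light years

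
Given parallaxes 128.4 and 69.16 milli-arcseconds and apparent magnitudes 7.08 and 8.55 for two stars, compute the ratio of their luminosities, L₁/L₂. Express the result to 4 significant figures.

L₁/L₂ = 1.124

d₁ = 1/p₁ = 1/0.1284″ = 7.7882 pc; d₂ = 1/p₂ = 1/0.06916″ = 14.459 pc.
M₁ = m₁ − 5 log₁₀ d₁ + 5 = 7.08 − 4.4572 + 5 = 7.6228.
M₂ = 8.55 − 5.8007 + 5 = 7.7493.
L₁/L₂ = 10^(0.4(M₂ − M₁)) = 10^(0.4 × 0.1265) = 10^0.05060 = 1.1236.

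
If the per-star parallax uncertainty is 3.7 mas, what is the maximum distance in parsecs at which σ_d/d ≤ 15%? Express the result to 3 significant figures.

σ_d/d = σ_p/p, so the condition is σ_p/p ≤ 0.15, i.e. p ≥ σ_p/0.15.
p_min = 3.7/0.15 = 24.667 mas = 0.024667 arcsec.
d_max = 1/p_min = 1/0.024667 = 40.54 pc.

40.5 pc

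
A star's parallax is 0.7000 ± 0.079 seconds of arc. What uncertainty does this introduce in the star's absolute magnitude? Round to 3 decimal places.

M = m − 5 log₁₀ d + 5 = m + 5 log₁₀ p + 5, so ∂M/∂p = 5/(p ln 10).
σ_M = (5/ln 10) · (σ_p/p) = 2.1715 × 0.079/0.7000 = 2.1715 × 0.11286 = 0.24508.

σ_M = 0.245 mag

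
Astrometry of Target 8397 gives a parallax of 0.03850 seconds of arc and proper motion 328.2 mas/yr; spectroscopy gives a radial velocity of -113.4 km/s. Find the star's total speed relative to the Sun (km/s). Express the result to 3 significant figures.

120 km/s

d = 1/p = 1/0.03850″ = 25.974 pc.
μ = 328.2 mas/yr = 0.3282 ″/yr.
v_t = 4.740 μ d = 4.740 × 0.3282 × 25.974 = 40.407 km/s.
v = √(v_r² + v_t²) = √((-113.4)² + 40.407²) = √14492.3 = 120.38 km/s.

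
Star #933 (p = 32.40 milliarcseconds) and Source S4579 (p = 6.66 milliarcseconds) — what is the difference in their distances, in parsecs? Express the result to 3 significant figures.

d_A = 1/0.03240″ = 30.864 pc; d_B = 1/0.006660″ = 150.15 pc.
|d_B − d_A| = |150.15 − 30.864| = 119.29 pc.

119 pc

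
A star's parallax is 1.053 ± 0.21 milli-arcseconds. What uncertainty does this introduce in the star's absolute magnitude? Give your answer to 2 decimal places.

σ_M = 0.43 mag

M = m − 5 log₁₀ d + 5 = m + 5 log₁₀ p + 5, so ∂M/∂p = 5/(p ln 10).
σ_M = (5/ln 10) · (σ_p/p) = 2.1715 × 0.21/1.053 = 2.1715 × 0.19943 = 0.43306.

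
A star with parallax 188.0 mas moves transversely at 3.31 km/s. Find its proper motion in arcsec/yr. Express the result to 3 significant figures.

0.131 arcsec/yr

d = 1/p = 1/0.1880″ = 5.3191 pc.
μ = v_t / (4.74 d) = 3.31 / (4.74 × 5.3191) = 3.31 / 25.213 = 0.13128 ″/yr.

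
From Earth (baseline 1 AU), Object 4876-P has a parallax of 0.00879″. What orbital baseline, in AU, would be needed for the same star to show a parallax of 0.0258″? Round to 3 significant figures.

Parallax scales linearly with baseline: p ∝ B, so B = p_target / p_Earth × 1 AU.
B = 0.0258 / 0.00879 = 2.9352 AU.

2.94 AU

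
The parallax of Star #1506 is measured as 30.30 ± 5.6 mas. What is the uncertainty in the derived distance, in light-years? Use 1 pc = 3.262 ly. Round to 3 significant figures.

d = 1/p, so σ_d = σ_p / p².
σ_d = 0.00560 / (0.03030)² = 0.00560 / 0.00091809 = 6.0996 pc = 6.0996 × 3.262 ly = 19.897 ly.

19.9 ly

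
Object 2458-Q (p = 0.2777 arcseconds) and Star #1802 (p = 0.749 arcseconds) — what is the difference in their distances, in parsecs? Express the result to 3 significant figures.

d_A = 1/0.2777″ = 3.601 pc; d_B = 1/0.7490″ = 1.3351 pc.
|d_B − d_A| = |1.3351 − 3.601| = 2.2659 pc.

2.27 pc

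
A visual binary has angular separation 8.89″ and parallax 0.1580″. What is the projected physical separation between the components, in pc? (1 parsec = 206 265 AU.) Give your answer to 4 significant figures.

0.0002728 pc

d = 1/p = 1/0.1580″ = 6.3291 pc.
At distance d (pc), an angle of θ arcsec spans θ·d AU: s = 8.89 × 6.3291 = 56.266 AU.
= 56.266 / 206265 = 0.00027279 pc.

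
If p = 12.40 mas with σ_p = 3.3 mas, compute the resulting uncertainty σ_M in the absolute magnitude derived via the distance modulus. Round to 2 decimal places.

M = m − 5 log₁₀ d + 5 = m + 5 log₁₀ p + 5, so ∂M/∂p = 5/(p ln 10).
σ_M = (5/ln 10) · (σ_p/p) = 2.1715 × 3.3/12.40 = 2.1715 × 0.26613 = 0.5779.

σ_M = 0.58 mag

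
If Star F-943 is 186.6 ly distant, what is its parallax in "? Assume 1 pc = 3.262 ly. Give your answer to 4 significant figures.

d = 186.6 ly ÷ 3.262 = 57.204 pc.
p = 1/d = 1/57.204 = 0.017481 arcsec.

0.01748 "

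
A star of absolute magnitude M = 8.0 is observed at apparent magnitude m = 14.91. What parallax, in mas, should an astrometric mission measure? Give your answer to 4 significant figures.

m − M = 14.91 − 8.0 = 6.91.
d = 10^((m−M)/5 + 1) = 10^2.382 = 240.99 pc.
p = 1/d = 1/240.99 = 0.0041495 arcsec = 4.1495 mas.

4.150 mas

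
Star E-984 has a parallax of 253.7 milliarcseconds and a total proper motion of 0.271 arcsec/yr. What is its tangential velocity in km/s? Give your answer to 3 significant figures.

d = 1/p = 1/0.2537″ = 3.9417 pc.
v_t = 4.74 × μ × d = 4.74 × 0.271 × 3.9417 = 5.0633 km/s.

5.06 km/s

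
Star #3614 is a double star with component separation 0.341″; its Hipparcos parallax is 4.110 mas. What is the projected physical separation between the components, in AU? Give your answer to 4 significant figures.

d = 1/p = 1/0.004110″ = 243.31 pc.
At distance d (pc), an angle of θ arcsec spans θ·d AU: s = 0.341 × 243.31 = 82.969 AU.

82.97 AU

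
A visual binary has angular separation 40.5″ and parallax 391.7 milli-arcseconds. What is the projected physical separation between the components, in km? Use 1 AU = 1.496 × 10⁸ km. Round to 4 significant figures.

1.547 × 10^10 km

d = 1/p = 1/0.3917″ = 2.553 pc.
At distance d (pc), an angle of θ arcsec spans θ·d AU: s = 40.5 × 2.553 = 103.4 AU.
= 103.4 × 1.496 × 10⁸ km = 1.5469 × 10^10 km.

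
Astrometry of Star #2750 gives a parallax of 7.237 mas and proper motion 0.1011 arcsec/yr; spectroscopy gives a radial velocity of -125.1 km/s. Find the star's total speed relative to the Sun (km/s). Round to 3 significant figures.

d = 1/p = 1/0.007237″ = 138.18 pc.
v_t = 4.740 μ d = 4.740 × 0.1011 × 138.18 = 66.218 km/s.
v = √(v_r² + v_t²) = √((-125.1)² + 66.218²) = √20034.8 = 141.54 km/s.

142 km/s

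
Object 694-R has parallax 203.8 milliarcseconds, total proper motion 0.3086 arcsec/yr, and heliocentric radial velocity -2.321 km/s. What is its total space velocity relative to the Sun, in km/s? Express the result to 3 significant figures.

d = 1/p = 1/0.2038″ = 4.9068 pc.
v_t = 4.740 μ d = 4.740 × 0.3086 × 4.9068 = 7.1775 km/s.
v = √(v_r² + v_t²) = √((-2.321)² + 7.1775²) = √56.9035 = 7.5434 km/s.

7.54 km/s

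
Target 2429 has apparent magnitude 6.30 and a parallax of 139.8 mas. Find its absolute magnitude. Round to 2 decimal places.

d = 1/p = 1/0.1398″ = 7.1531 pc.
m − M = 5 log₁₀(7.1531) − 5 = 4.2725 − 5 = -0.7275.
M = m − (m − M) = 6.30 − (-0.7275) = 7.03.

M = 7.03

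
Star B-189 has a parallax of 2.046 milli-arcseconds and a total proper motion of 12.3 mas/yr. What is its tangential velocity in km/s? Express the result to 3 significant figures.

28.5 km/s

d = 1/p = 1/0.002046″ = 488.76 pc.
μ = 12.3 mas/yr = 0.0123 ″/yr.
v_t = 4.74 × μ × d = 4.74 × 0.0123 × 488.76 = 28.496 km/s.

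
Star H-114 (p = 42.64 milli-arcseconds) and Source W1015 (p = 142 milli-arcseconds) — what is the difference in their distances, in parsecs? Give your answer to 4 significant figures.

d_A = 1/0.04264″ = 23.452 pc; d_B = 1/0.1420″ = 7.0423 pc.
|d_B − d_A| = |7.0423 − 23.452| = 16.41 pc.

16.41 pc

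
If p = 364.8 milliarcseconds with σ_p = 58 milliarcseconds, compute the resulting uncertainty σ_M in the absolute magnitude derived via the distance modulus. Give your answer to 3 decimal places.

M = m − 5 log₁₀ d + 5 = m + 5 log₁₀ p + 5, so ∂M/∂p = 5/(p ln 10).
σ_M = (5/ln 10) · (σ_p/p) = 2.1715 × 58/364.8 = 2.1715 × 0.15899 = 0.34525.

σ_M = 0.345 mag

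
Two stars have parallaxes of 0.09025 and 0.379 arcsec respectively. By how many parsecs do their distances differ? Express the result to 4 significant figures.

d_A = 1/0.09025″ = 11.08 pc; d_B = 1/0.3790″ = 2.6385 pc.
|d_B − d_A| = |2.6385 − 11.08| = 8.4415 pc.

8.442 pc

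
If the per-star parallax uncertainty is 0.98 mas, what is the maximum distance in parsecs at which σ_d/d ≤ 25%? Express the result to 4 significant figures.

σ_d/d = σ_p/p, so the condition is σ_p/p ≤ 0.25, i.e. p ≥ σ_p/0.25.
p_min = 0.98/0.25 = 3.92 mas = 0.00392 arcsec.
d_max = 1/p_min = 1/0.00392 = 255.1 pc.

255.1 pc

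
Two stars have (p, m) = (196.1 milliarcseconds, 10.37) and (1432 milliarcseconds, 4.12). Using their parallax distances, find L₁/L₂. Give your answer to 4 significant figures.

L₁/L₂ = 0.1686

d₁ = 1/p₁ = 1/0.1961″ = 5.0994 pc; d₂ = 1/p₂ = 1/1.432″ = 0.69832 pc.
M₁ = m₁ − 5 log₁₀ d₁ + 5 = 10.37 − 3.5376 + 5 = 11.8324.
M₂ = 4.12 − (-0.7797) + 5 = 9.8997.
L₁/L₂ = 10^(0.4(M₂ − M₁)) = 10^(0.4 × (-1.9327)) = 10^(-0.77308) = 0.16862.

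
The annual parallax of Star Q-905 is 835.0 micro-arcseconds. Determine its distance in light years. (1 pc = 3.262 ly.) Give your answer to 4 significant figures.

3907 light years

p = 835.0 micro-arcseconds = 0.0008350 arcsec.
d = 1/p = 1/0.0008350 = 1197.6 pc.
In light-years: 1197.6 × 3.262 = 3906.6 ly.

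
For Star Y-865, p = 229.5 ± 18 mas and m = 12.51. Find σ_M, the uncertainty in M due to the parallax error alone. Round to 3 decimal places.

σ_M = 0.170 mag

M = m − 5 log₁₀ d + 5 = m + 5 log₁₀ p + 5, so ∂M/∂p = 5/(p ln 10).
σ_M = (5/ln 10) · (σ_p/p) = 2.1715 × 18/229.5 = 2.1715 × 0.078431 = 0.17031.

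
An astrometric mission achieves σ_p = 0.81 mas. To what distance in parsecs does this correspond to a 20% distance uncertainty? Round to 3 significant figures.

247 pc

σ_d/d = σ_p/p, so the condition is σ_p/p ≤ 0.20, i.e. p ≥ σ_p/0.20.
p_min = 0.81/0.20 = 4.05 mas = 0.00405 arcsec.
d_max = 1/p_min = 1/0.00405 = 246.91 pc.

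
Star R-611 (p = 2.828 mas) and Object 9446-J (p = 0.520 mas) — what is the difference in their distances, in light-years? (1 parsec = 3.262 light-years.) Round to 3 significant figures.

d_A = 1/0.002828″ = 353.61 pc; d_B = 1/0.0005200″ = 1923.1 pc.
|d_B − d_A| = |1923.1 − 353.61| = 1569.5 pc = 1569.5 × 3.262 ly = 5119.7 ly.

5120 ly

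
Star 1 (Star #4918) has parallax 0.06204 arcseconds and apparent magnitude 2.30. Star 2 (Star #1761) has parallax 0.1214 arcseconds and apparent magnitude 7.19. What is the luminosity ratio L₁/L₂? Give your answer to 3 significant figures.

L₁/L₂ = 346

d₁ = 1/p₁ = 1/0.06204″ = 16.119 pc; d₂ = 1/p₂ = 1/0.1214″ = 8.2372 pc.
M₁ = m₁ − 5 log₁₀ d₁ + 5 = 2.30 − 6.0367 + 5 = 1.2633.
M₂ = 7.19 − 4.5789 + 5 = 7.6111.
L₁/L₂ = 10^(0.4(M₂ − M₁)) = 10^(0.4 × 6.3478) = 10^2.53912 = 346.03.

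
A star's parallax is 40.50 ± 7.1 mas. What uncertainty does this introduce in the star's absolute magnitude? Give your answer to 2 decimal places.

M = m − 5 log₁₀ d + 5 = m + 5 log₁₀ p + 5, so ∂M/∂p = 5/(p ln 10).
σ_M = (5/ln 10) · (σ_p/p) = 2.1715 × 7.1/40.50 = 2.1715 × 0.17531 = 0.38069.

σ_M = 0.38 mag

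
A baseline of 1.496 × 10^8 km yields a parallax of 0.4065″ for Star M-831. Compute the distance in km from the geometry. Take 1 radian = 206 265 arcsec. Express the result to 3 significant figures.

7.59 × 10^13 km

θ = 0.4065″ = 0.4065/206265 = 1.9708 × 10^-6 rad.
d = B/θ = (1.496 × 10^8) / (1.9708 × 10^-6) = 7.5908 × 10^13 km.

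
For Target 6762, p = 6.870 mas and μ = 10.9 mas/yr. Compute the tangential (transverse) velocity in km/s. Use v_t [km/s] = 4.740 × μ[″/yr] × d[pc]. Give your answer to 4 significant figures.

7.521 km/s

d = 1/p = 1/0.006870″ = 145.56 pc.
μ = 10.9 mas/yr = 0.0109 ″/yr.
v_t = 4.74 × μ × d = 4.74 × 0.0109 × 145.56 = 7.5205 km/s.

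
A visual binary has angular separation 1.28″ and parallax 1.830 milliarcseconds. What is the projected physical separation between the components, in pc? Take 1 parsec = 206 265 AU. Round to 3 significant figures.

0.00339 pc

d = 1/p = 1/0.001830″ = 546.45 pc.
At distance d (pc), an angle of θ arcsec spans θ·d AU: s = 1.28 × 546.45 = 699.46 AU.
= 699.46 / 206265 = 0.0033911 pc.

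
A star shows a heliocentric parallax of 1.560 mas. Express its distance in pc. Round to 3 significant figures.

641 pc

p = 1.560 mas = 0.001560 arcsec.
d = 1/p = 1/0.001560 = 641.03 pc.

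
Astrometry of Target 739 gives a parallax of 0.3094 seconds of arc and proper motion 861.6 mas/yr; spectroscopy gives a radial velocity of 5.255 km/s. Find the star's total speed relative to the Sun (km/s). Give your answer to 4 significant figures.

14.21 km/s

d = 1/p = 1/0.3094″ = 3.2321 pc.
μ = 861.6 mas/yr = 0.8616 ″/yr.
v_t = 4.740 μ d = 4.740 × 0.8616 × 3.2321 = 13.2 km/s.
v = √(v_r² + v_t²) = √(5.255² + 13.2²) = √201.855 = 14.208 km/s.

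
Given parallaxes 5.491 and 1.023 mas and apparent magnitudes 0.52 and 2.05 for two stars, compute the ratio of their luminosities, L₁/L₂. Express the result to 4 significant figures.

L₁/L₂ = 0.1421

d₁ = 1/p₁ = 1/0.005491″ = 182.12 pc; d₂ = 1/p₂ = 1/0.001023″ = 977.52 pc.
M₁ = m₁ − 5 log₁₀ d₁ + 5 = 0.52 − 11.3018 + 5 = -5.7818.
M₂ = 2.05 − 14.9506 + 5 = -7.9006.
L₁/L₂ = 10^(0.4(M₂ − M₁)) = 10^(0.4 × (-2.1188)) = 10^(-0.84752) = 0.14206.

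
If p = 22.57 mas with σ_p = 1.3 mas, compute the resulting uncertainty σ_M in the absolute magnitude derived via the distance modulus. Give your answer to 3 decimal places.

σ_M = 0.125 mag

M = m − 5 log₁₀ d + 5 = m + 5 log₁₀ p + 5, so ∂M/∂p = 5/(p ln 10).
σ_M = (5/ln 10) · (σ_p/p) = 2.1715 × 1.3/22.57 = 2.1715 × 0.057599 = 0.12508.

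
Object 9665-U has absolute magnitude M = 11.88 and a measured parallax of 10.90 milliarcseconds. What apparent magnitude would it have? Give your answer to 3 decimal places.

d = 1/p = 1/0.01090″ = 91.743 pc.
m − M = 5 log₁₀ d − 5 = 5 log₁₀(91.743) − 5 = 9.8129 − 5 = 4.8129.
m = M + (m − M) = 11.88 + 4.8129 = 16.693.

m = 16.693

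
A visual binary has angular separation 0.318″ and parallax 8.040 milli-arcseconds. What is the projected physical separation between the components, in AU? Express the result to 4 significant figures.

d = 1/p = 1/0.008040″ = 124.38 pc.
At distance d (pc), an angle of θ arcsec spans θ·d AU: s = 0.318 × 124.38 = 39.553 AU.

39.55 AU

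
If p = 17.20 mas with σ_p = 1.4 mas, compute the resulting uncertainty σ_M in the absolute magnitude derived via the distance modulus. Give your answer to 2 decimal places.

σ_M = 0.18 mag

M = m − 5 log₁₀ d + 5 = m + 5 log₁₀ p + 5, so ∂M/∂p = 5/(p ln 10).
σ_M = (5/ln 10) · (σ_p/p) = 2.1715 × 1.4/17.20 = 2.1715 × 0.081395 = 0.17675.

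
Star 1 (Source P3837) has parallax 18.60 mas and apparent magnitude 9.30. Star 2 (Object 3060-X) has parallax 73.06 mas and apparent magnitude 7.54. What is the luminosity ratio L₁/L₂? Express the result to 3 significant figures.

L₁/L₂ = 3.05

d₁ = 1/p₁ = 1/0.01860″ = 53.763 pc; d₂ = 1/p₂ = 1/0.07306″ = 13.687 pc.
M₁ = m₁ − 5 log₁₀ d₁ + 5 = 9.30 − 8.6524 + 5 = 5.6476.
M₂ = 7.54 − 5.6815 + 5 = 6.8585.
L₁/L₂ = 10^(0.4(M₂ − M₁)) = 10^(0.4 × 1.2109) = 10^0.48436 = 3.0504.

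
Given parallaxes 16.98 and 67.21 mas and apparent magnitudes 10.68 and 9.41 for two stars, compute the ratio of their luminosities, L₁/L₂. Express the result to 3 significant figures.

L₁/L₂ = 4.86

d₁ = 1/p₁ = 1/0.01698″ = 58.893 pc; d₂ = 1/p₂ = 1/0.06721″ = 14.879 pc.
M₁ = m₁ − 5 log₁₀ d₁ + 5 = 10.68 − 8.8503 + 5 = 6.8297.
M₂ = 9.41 − 5.8629 + 5 = 8.5471.
L₁/L₂ = 10^(0.4(M₂ − M₁)) = 10^(0.4 × 1.7174) = 10^0.68696 = 4.8636.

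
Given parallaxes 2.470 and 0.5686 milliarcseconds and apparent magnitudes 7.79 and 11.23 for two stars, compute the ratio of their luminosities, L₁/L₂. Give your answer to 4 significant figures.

d₁ = 1/p₁ = 1/0.002470″ = 404.86 pc; d₂ = 1/p₂ = 1/0.0005686″ = 1758.7 pc.
M₁ = m₁ − 5 log₁₀ d₁ + 5 = 7.79 − 13.0365 + 5 = -0.2465.
M₂ = 11.23 − 16.2260 + 5 = 0.0040.
L₁/L₂ = 10^(0.4(M₂ − M₁)) = 10^(0.4 × 0.2505) = 10^0.10020 = 1.2595.

L₁/L₂ = 1.260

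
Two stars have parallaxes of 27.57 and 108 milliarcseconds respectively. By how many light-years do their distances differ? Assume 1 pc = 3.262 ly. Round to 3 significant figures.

88.1 ly

d_A = 1/0.02757″ = 36.271 pc; d_B = 1/0.1080″ = 9.2593 pc.
|d_B − d_A| = |9.2593 − 36.271| = 27.012 pc = 27.012 × 3.262 ly = 88.113 ly.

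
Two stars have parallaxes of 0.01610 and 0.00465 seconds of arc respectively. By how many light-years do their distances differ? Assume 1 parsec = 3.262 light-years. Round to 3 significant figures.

d_A = 1/0.01610″ = 62.112 pc; d_B = 1/0.004650″ = 215.05 pc.
|d_B − d_A| = |215.05 − 62.112| = 152.94 pc = 152.94 × 3.262 ly = 498.89 ly.

499 ly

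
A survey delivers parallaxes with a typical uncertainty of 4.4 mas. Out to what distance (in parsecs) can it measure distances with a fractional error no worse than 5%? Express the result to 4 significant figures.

11.36 pc

σ_d/d = σ_p/p, so the condition is σ_p/p ≤ 0.05, i.e. p ≥ σ_p/0.05.
p_min = 4.4/0.05 = 88 mas = 0.088 arcsec.
d_max = 1/p_min = 1/0.088 = 11.364 pc.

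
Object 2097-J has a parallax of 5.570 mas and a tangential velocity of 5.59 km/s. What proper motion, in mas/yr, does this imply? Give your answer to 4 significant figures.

6.569 mas/yr

d = 1/p = 1/0.005570″ = 179.53 pc.
μ = v_t / (4.74 d) = 5.59 / (4.74 × 179.53) = 5.59 / 850.97 = 0.006569 ″/yr = 6.569 mas/yr.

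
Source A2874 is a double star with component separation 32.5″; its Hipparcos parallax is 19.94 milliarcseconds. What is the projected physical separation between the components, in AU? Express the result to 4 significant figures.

d = 1/p = 1/0.01994″ = 50.15 pc.
At distance d (pc), an angle of θ arcsec spans θ·d AU: s = 32.5 × 50.15 = 1629.9 AU.

1630 AU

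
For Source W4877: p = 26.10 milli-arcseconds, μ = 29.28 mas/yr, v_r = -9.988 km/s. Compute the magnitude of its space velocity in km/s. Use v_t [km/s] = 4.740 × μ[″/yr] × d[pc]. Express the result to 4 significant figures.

d = 1/p = 1/0.02610″ = 38.314 pc.
μ = 29.28 mas/yr = 0.02928 ″/yr.
v_t = 4.740 μ d = 4.740 × 0.02928 × 38.314 = 5.3175 km/s.
v = √(v_r² + v_t²) = √((-9.988)² + 5.3175²) = √128.036 = 11.315 km/s.

11.32 km/s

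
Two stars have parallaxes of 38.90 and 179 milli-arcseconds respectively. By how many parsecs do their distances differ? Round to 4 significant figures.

20.12 pc

d_A = 1/0.03890″ = 25.707 pc; d_B = 1/0.1790″ = 5.5866 pc.
|d_B − d_A| = |5.5866 − 25.707| = 20.12 pc.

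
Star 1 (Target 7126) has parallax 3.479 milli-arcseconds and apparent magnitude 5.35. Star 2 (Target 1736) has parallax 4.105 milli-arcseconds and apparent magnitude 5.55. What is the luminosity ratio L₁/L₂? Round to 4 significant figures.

L₁/L₂ = 1.674

d₁ = 1/p₁ = 1/0.003479″ = 287.44 pc; d₂ = 1/p₂ = 1/0.004105″ = 243.61 pc.
M₁ = m₁ − 5 log₁₀ d₁ + 5 = 5.35 − 12.2927 + 5 = -1.9427.
M₂ = 5.55 − 11.9335 + 5 = -1.3835.
L₁/L₂ = 10^(0.4(M₂ − M₁)) = 10^(0.4 × 0.5592) = 10^0.22368 = 1.6737.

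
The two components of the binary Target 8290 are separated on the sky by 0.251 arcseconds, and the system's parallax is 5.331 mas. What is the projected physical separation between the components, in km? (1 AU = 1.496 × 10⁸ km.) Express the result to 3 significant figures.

7.04 × 10^9 km

d = 1/p = 1/0.005331″ = 187.58 pc.
At distance d (pc), an angle of θ arcsec spans θ·d AU: s = 0.251 × 187.58 = 47.083 AU.
= 47.083 × 1.496 × 10⁸ km = 7.0436 × 10^9 km.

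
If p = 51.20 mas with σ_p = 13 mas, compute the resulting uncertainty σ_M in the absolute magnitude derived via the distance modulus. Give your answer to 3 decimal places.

M = m − 5 log₁₀ d + 5 = m + 5 log₁₀ p + 5, so ∂M/∂p = 5/(p ln 10).
σ_M = (5/ln 10) · (σ_p/p) = 2.1715 × 13/51.20 = 2.1715 × 0.25391 = 0.55137.

σ_M = 0.551 mag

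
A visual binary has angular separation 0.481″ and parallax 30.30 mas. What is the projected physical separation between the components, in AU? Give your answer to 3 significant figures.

d = 1/p = 1/0.03030″ = 33.003 pc.
At distance d (pc), an angle of θ arcsec spans θ·d AU: s = 0.481 × 33.003 = 15.874 AU.

15.9 AU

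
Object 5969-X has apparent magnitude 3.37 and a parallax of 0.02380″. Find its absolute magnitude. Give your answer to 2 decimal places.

M = 0.25

d = 1/p = 1/0.02380″ = 42.017 pc.
m − M = 5 log₁₀(42.017) − 5 = 8.1171 − 5 = 3.1171.
M = m − (m − M) = 3.37 − 3.1171 = 0.25.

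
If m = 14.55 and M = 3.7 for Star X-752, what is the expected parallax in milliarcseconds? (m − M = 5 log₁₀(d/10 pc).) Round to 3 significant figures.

m − M = 14.55 − 3.7 = 10.85.
d = 10^((m−M)/5 + 1) = 10^3.170 = 1479.1 pc.
p = 1/d = 1/1479.1 = 0.00067609 arcsec = 0.67609 mas.

0.676 mas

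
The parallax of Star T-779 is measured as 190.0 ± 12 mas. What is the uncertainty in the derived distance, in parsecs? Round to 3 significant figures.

d = 1/p, so σ_d = σ_p / p².
σ_d = 0.0120 / (0.1900)² = 0.0120 / 0.0361 = 0.33241 pc.

0.332 pc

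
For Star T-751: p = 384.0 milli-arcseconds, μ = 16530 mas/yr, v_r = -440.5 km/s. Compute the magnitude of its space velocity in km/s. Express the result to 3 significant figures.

485 km/s

d = 1/p = 1/0.3840″ = 2.6042 pc.
μ = 16530 mas/yr = 16.53 ″/yr.
v_t = 4.740 μ d = 4.740 × 16.53 × 2.6042 = 204.04 km/s.
v = √(v_r² + v_t²) = √((-440.5)² + 204.04²) = √235673 = 485.46 km/s.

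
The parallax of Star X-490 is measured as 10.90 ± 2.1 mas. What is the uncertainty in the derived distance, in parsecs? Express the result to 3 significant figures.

d = 1/p, so σ_d = σ_p / p².
σ_d = 0.00210 / (0.01090)² = 0.00210 / 0.00011881 = 17.675 pc.

17.7 pc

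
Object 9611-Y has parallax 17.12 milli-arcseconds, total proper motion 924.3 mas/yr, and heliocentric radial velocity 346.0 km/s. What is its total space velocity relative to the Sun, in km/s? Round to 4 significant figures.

430.4 km/s

d = 1/p = 1/0.01712″ = 58.411 pc.
μ = 924.3 mas/yr = 0.9243 ″/yr.
v_t = 4.740 μ d = 4.740 × 0.9243 × 58.411 = 255.91 km/s.
v = √(v_r² + v_t²) = √(346.0² + 255.91²) = √185206 = 430.36 km/s.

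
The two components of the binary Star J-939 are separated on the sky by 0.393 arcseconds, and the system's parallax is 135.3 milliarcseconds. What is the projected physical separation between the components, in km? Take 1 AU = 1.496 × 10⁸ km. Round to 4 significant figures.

4.345 × 10^8 km

d = 1/p = 1/0.1353″ = 7.391 pc.
At distance d (pc), an angle of θ arcsec spans θ·d AU: s = 0.393 × 7.391 = 2.9047 AU.
= 2.9047 × 1.496 × 10⁸ km = 4.3454 × 10^8 km.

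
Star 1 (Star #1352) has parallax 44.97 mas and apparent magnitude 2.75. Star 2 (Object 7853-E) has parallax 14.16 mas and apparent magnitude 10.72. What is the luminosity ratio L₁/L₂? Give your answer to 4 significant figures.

d₁ = 1/p₁ = 1/0.04497″ = 22.237 pc; d₂ = 1/p₂ = 1/0.01416″ = 70.621 pc.
M₁ = m₁ − 5 log₁₀ d₁ + 5 = 2.75 − 6.7354 + 5 = 1.0146.
M₂ = 10.72 − 9.2447 + 5 = 6.4753.
L₁/L₂ = 10^(0.4(M₂ − M₁)) = 10^(0.4 × 5.4607) = 10^2.18428 = 152.86.

L₁/L₂ = 152.9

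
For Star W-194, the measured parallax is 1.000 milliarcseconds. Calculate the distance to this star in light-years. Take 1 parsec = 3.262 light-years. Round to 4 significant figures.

p = 1.000 milliarcseconds = 0.001000 arcsec.
d = 1/p = 1/0.001000 = 1000 pc.
In light-years: 1000 × 3.262 = 3262 ly.

3262 light years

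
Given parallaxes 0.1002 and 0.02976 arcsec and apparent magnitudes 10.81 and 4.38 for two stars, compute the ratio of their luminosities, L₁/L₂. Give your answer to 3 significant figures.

d₁ = 1/p₁ = 1/0.1002″ = 9.98 pc; d₂ = 1/p₂ = 1/0.02976″ = 33.602 pc.
M₁ = m₁ − 5 log₁₀ d₁ + 5 = 10.81 − 4.9957 + 5 = 10.8143.
M₂ = 4.38 − 7.6318 + 5 = 1.7482.
L₁/L₂ = 10^(0.4(M₂ − M₁)) = 10^(0.4 × (-9.0661)) = 10^(-3.62644) = 0.00023635.

L₁/L₂ = 0.000236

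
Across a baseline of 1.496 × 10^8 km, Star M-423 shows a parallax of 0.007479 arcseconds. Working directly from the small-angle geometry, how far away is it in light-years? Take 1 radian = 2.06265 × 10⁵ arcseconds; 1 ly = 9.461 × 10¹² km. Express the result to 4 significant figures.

436.1 ly

θ = 0.007479″ = 0.007479/206265 = 3.6259 × 10^-8 rad.
d = B/θ = (1.496 × 10^8) / (3.6259 × 10^-8) = 4.1259 × 10^15 km = (4.1259 × 10^15) / (9.461 × 10^12) ly = 436.1 ly.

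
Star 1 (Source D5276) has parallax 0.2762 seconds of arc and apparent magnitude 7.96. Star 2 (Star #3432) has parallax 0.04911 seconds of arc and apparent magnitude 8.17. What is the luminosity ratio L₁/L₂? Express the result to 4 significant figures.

L₁/L₂ = 0.03836

d₁ = 1/p₁ = 1/0.2762″ = 3.6206 pc; d₂ = 1/p₂ = 1/0.04911″ = 20.362 pc.
M₁ = m₁ − 5 log₁₀ d₁ + 5 = 7.96 − 2.7939 + 5 = 10.1661.
M₂ = 8.17 − 6.5441 + 5 = 6.6259.
L₁/L₂ = 10^(0.4(M₂ − M₁)) = 10^(0.4 × (-3.5402)) = 10^(-1.41608) = 0.038364.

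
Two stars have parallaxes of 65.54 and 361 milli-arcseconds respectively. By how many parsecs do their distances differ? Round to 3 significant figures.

d_A = 1/0.06554″ = 15.258 pc; d_B = 1/0.3610″ = 2.7701 pc.
|d_B − d_A| = |2.7701 − 15.258| = 12.488 pc.

12.5 pc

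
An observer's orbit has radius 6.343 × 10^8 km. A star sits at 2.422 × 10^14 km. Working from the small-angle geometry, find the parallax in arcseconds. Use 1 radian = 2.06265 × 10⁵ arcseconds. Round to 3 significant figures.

0.540 arcsec

θ ≈ B/d = (6.343 × 10^8) / (2.422 × 10^14) = 2.6189 × 10^-6 rad.
In arcseconds: 2.6189 × 10^-6 × 206265 = 0.54019″.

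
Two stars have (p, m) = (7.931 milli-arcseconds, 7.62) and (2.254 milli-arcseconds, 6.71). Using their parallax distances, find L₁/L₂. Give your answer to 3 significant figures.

d₁ = 1/p₁ = 1/0.007931″ = 126.09 pc; d₂ = 1/p₂ = 1/0.002254″ = 443.66 pc.
M₁ = m₁ − 5 log₁₀ d₁ + 5 = 7.62 − 10.5034 + 5 = 2.1166.
M₂ = 6.71 − 13.2353 + 5 = -1.5253.
L₁/L₂ = 10^(0.4(M₂ − M₁)) = 10^(0.4 × (-3.6419)) = 10^(-1.45676) = 0.034933.

L₁/L₂ = 0.0349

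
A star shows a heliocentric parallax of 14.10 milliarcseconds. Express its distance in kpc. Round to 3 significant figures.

p = 14.10 milliarcseconds = 0.01410 arcsec.
d = 1/p = 1/0.01410 = 70.922 pc.
= 0.070922 kpc.

0.0709 kpc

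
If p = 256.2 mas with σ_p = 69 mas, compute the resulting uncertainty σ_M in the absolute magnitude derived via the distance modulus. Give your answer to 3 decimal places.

M = m − 5 log₁₀ d + 5 = m + 5 log₁₀ p + 5, so ∂M/∂p = 5/(p ln 10).
σ_M = (5/ln 10) · (σ_p/p) = 2.1715 × 69/256.2 = 2.1715 × 0.26932 = 0.58483.

σ_M = 0.585 mag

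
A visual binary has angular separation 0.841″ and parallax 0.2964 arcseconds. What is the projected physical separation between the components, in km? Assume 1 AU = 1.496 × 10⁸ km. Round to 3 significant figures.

d = 1/p = 1/0.2964″ = 3.3738 pc.
At distance d (pc), an angle of θ arcsec spans θ·d AU: s = 0.841 × 3.3738 = 2.8374 AU.
= 2.8374 × 1.496 × 10⁸ km = 4.2448 × 10^8 km.

4.24 × 10^8 km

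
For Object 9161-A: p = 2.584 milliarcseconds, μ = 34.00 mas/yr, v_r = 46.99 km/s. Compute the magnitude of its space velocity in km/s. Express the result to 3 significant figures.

d = 1/p = 1/0.002584″ = 387 pc.
μ = 34.00 mas/yr = 0.03400 ″/yr.
v_t = 4.740 μ d = 4.740 × 0.03400 × 387 = 62.369 km/s.
v = √(v_r² + v_t²) = √(46.99² + 62.369²) = √6097.95 = 78.089 km/s.

78.1 km/s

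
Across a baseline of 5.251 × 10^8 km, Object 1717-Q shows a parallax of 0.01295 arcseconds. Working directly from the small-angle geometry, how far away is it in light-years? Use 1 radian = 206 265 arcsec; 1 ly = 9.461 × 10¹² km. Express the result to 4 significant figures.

θ = 0.01295″ = 0.01295/206265 = 6.2783 × 10^-8 rad.
d = B/θ = (5.251 × 10^8) / (6.2783 × 10^-8) = 8.3637 × 10^15 km = (8.3637 × 10^15) / (9.461 × 10^12) ly = 884.02 ly.

884.0 ly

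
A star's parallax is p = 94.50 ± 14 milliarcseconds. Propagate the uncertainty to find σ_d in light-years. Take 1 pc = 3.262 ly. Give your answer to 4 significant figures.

d = 1/p, so σ_d = σ_p / p².
σ_d = 0.0140 / (0.09450)² = 0.0140 / 0.0089303 = 1.5677 pc = 1.5677 × 3.262 ly = 5.1138 ly.

5.114 ly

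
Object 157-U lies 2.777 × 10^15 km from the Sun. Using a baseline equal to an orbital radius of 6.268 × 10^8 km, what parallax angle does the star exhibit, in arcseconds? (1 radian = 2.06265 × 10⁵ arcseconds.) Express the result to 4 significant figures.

0.04656 arcsec

θ ≈ B/d = (6.268 × 10^8) / (2.777 × 10^15) = 2.2571 × 10^-7 rad.
In arcseconds: 2.2571 × 10^-7 × 206265 = 0.046556″.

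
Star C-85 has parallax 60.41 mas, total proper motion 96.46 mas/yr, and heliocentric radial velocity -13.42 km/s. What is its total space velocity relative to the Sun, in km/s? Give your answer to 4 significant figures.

15.41 km/s

d = 1/p = 1/0.06041″ = 16.554 pc.
μ = 96.46 mas/yr = 0.09646 ″/yr.
v_t = 4.740 μ d = 4.740 × 0.09646 × 16.554 = 7.5688 km/s.
v = √(v_r² + v_t²) = √((-13.42)² + 7.5688²) = √237.383 = 15.407 km/s.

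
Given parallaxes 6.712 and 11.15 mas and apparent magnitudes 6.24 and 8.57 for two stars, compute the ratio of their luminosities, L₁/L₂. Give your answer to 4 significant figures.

d₁ = 1/p₁ = 1/0.006712″ = 148.99 pc; d₂ = 1/p₂ = 1/0.01115″ = 89.686 pc.
M₁ = m₁ − 5 log₁₀ d₁ + 5 = 6.24 − 10.8658 + 5 = 0.3742.
M₂ = 8.57 − 9.7636 + 5 = 3.8064.
L₁/L₂ = 10^(0.4(M₂ − M₁)) = 10^(0.4 × 3.4322) = 10^1.37288 = 23.598.

L₁/L₂ = 23.60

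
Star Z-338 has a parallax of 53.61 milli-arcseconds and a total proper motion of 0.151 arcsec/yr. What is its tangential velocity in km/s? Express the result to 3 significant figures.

13.4 km/s

d = 1/p = 1/0.05361″ = 18.653 pc.
v_t = 4.74 × μ × d = 4.74 × 0.151 × 18.653 = 13.351 km/s.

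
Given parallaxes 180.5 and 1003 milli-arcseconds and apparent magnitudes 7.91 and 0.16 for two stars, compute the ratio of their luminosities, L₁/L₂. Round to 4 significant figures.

d₁ = 1/p₁ = 1/0.1805″ = 5.5402 pc; d₂ = 1/p₂ = 1/1.003″ = 0.99701 pc.
M₁ = m₁ − 5 log₁₀ d₁ + 5 = 7.91 − 3.7176 + 5 = 9.1924.
M₂ = 0.16 − (-0.0065) + 5 = 5.1665.
L₁/L₂ = 10^(0.4(M₂ − M₁)) = 10^(0.4 × (-4.0259)) = 10^(-1.61036) = 0.024527.

L₁/L₂ = 0.02453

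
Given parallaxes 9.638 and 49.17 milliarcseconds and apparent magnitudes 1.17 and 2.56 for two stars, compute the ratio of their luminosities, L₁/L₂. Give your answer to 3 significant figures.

L₁/L₂ = 93.6

d₁ = 1/p₁ = 1/0.009638″ = 103.76 pc; d₂ = 1/p₂ = 1/0.04917″ = 20.338 pc.
M₁ = m₁ − 5 log₁₀ d₁ + 5 = 1.17 − 10.0801 + 5 = -3.9101.
M₂ = 2.56 − 6.5415 + 5 = 1.0185.
L₁/L₂ = 10^(0.4(M₂ − M₁)) = 10^(0.4 × 4.9286) = 10^1.97144 = 93.635.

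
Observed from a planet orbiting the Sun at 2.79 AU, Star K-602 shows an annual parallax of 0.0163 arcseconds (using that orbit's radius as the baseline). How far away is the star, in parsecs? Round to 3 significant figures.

With baseline B (in AU) and parallax p (in arcsec), d = B/p parsecs.
d = 2.79 / 0.0163 = 171.17 pc.

171 pc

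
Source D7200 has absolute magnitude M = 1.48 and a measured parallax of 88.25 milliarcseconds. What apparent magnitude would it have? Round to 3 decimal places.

m = 1.751

d = 1/p = 1/0.08825″ = 11.331 pc.
m − M = 5 log₁₀ d − 5 = 5 log₁₀(11.331) − 5 = 5.2713 − 5 = 0.2713.
m = M + (m − M) = 1.48 + 0.2713 = 1.751.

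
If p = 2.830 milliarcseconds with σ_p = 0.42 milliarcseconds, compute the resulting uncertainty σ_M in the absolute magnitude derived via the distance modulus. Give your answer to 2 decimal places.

σ_M = 0.32 mag

M = m − 5 log₁₀ d + 5 = m + 5 log₁₀ p + 5, so ∂M/∂p = 5/(p ln 10).
σ_M = (5/ln 10) · (σ_p/p) = 2.1715 × 0.42/2.830 = 2.1715 × 0.14841 = 0.32227.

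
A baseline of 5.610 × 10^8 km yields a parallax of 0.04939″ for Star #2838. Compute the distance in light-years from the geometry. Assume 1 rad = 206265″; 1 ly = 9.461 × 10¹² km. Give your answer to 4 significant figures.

247.6 ly

θ = 0.04939″ = 0.04939/206265 = 2.3945 × 10^-7 rad.
d = B/θ = (5.610 × 10^8) / (2.3945 × 10^-7) = 2.3429 × 10^15 km = (2.3429 × 10^15) / (9.461 × 10^12) ly = 247.64 ly.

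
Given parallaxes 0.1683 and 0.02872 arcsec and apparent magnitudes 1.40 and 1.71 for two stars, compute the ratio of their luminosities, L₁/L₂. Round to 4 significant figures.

L₁/L₂ = 0.03874

d₁ = 1/p₁ = 1/0.1683″ = 5.9418 pc; d₂ = 1/p₂ = 1/0.02872″ = 34.819 pc.
M₁ = m₁ − 5 log₁₀ d₁ + 5 = 1.40 − 3.8696 + 5 = 2.5304.
M₂ = 1.71 − 7.7091 + 5 = -0.9991.
L₁/L₂ = 10^(0.4(M₂ − M₁)) = 10^(0.4 × (-3.5295)) = 10^(-1.41180) = 0.038744.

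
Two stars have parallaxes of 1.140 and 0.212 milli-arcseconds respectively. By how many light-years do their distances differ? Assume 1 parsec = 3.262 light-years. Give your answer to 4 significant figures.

12530 ly

d_A = 1/0.001140″ = 877.19 pc; d_B = 1/0.0002120″ = 4717 pc.
|d_B − d_A| = |4717 − 877.19| = 3839.8 pc = 3839.8 × 3.262 ly = 12525 ly.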